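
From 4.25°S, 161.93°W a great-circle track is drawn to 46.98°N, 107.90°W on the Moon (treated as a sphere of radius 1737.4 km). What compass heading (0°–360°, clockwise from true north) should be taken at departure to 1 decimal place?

Δλ = 54.030° = 0.9430 rad.
y = sin Δλ · cos φ₂ = (0.8093)(0.6823) = 0.5522
x = cos φ₁ sin φ₂ − sin φ₁ cos φ₂ cos Δλ = (0.9973)(0.7311) − (-0.0741)(0.6823)(0.5874) = 0.7588
θ = atan2(y, x) = 36.04°, so the bearing is 36.0°.

36.0°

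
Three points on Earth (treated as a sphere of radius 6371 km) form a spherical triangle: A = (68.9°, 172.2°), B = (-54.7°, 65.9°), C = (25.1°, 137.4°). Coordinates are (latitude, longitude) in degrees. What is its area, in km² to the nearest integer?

Side lengths (central angles): a = 1.7519, b = 0.8454, c = 2.5319 rad; semiperimeter s = 2.5646.
By l'Huilier's theorem, tan(E/4) = √[tan(s/2) tan((s−a)/2) tan((s−b)/2) tan((s−c)/2)], giving spherical excess E = 0.6578 rad.
Area = E·R² = 0.6578 × (6371)² ≈ 26698491 km².

26698491 km²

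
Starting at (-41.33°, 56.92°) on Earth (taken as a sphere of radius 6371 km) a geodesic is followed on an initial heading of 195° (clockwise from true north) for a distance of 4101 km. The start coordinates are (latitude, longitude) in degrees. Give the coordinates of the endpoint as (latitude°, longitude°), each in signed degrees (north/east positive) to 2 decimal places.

-74.48°, 21.43°

Angular distance δ = d/R = 4101/6371 = 0.64370 rad; initial bearing θ = 3.4034 rad.
sin φ₂ = sin φ₁ cos δ + cos φ₁ sin δ cos θ = (-0.6604)(0.7999) + (0.7509)(0.6002)(-0.9659) = -0.9636, so φ₂ = -74.48°.
Δλ = atan2(sin θ sin δ cos φ₁, cos δ − sin φ₁ sin φ₂) = atan2(-0.1166, 0.1636) = -35.495°.
λ₂ = 56.920° − 35.495° = 21.43°.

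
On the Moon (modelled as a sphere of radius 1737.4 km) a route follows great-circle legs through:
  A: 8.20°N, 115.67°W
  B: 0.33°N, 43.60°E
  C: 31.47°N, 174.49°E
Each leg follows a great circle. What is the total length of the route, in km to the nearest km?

Leg A→B: central angle 2.7515 rad, distance 4780.4 km.
Leg B→C: central angle 2.1595 rad, distance 3752.0 km.
Total: 4780.4 + 3752.0 ≈ 8532 km.

8532 km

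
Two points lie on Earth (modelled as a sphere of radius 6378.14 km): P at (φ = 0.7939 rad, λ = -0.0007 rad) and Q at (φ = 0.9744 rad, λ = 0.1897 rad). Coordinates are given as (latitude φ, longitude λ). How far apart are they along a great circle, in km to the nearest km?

1381 km

With latitudes φ₁ = 45.487°, φ₂ = 55.829° and longitude difference Δλ = 10.909°:
cos c = sin φ₁ sin φ₂ + cos φ₁ cos φ₂ cos Δλ = (0.7131)(0.8274) + (0.7011)(0.5617)(0.9819) = 0.97664,
so c = arccos(0.97664) = 0.21658 rad.
Distance = R·c = 6378.14 × 0.2166 ≈ 1381 km.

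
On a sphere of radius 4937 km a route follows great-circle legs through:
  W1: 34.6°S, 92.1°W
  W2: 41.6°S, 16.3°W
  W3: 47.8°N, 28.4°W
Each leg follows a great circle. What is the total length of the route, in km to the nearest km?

Leg W1→W2: central angle 1.0145 rad, distance 5008.8 km.
Leg W2→W3: central angle 1.5715 rad, distance 7758.4 km.
Total: 5008.8 + 7758.4 ≈ 12767 km.

12767 km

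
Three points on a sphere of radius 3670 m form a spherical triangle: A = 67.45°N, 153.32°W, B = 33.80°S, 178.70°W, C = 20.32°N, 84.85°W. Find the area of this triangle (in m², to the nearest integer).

Side lengths (central angles): a = 1.8188, b = 1.1010, c = 1.7986 rad; semiperimeter s = 2.3592.
By l'Huilier's theorem, tan(E/4) = √[tan(s/2) tan((s−a)/2) tan((s−b)/2) tan((s−c)/2)], giving spherical excess E = 1.4354 rad.
Area = E·R² = 1.4354 × (3670)² ≈ 19333530 m².

19333530 m²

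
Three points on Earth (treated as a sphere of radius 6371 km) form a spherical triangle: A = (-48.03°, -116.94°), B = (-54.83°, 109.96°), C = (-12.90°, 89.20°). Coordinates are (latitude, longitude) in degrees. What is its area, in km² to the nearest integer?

1193321 km²

Side lengths (central angles): a = 0.7848, b = 2.0034, c = 1.2190 rad; semiperimeter s = 2.0036.
By l'Huilier's theorem, tan(E/4) = √[tan(s/2) tan((s−a)/2) tan((s−b)/2) tan((s−c)/2)], giving spherical excess E = 0.0294 rad.
Area = E·R² = 0.0294 × (6371)² ≈ 1193321 km².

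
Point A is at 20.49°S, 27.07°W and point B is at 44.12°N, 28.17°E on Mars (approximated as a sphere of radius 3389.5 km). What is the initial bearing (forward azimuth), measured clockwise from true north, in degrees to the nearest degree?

37°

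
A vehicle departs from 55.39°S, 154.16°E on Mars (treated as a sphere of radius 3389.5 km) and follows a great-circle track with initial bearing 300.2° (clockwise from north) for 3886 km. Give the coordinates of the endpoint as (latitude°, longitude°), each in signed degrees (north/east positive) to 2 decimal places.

Angular distance δ = d/R = 3886/3389.5 = 1.14648 rad; initial bearing θ = 5.2395 rad.
sin φ₂ = sin φ₁ cos δ + cos φ₁ sin δ cos θ = (-0.8230)(0.4117) + (0.5680)(0.9113)(0.5030) = -0.0785, so φ₂ = -4.50°.
Δλ = atan2(sin θ sin δ cos φ₁, cos δ − sin φ₁ sin φ₂) = atan2(-0.4474, 0.3471) = -52.192°.
λ₂ = 154.160° − 52.192° = 101.97°.

-4.50°, 101.97°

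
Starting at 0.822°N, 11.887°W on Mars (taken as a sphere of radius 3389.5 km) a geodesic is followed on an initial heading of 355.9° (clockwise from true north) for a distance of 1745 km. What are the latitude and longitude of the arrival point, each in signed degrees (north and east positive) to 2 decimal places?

30.24°, -14.22°

Angular distance δ = d/R = 1745/3389.5 = 0.51483 rad; initial bearing θ = 6.2116 rad.
sin φ₂ = sin φ₁ cos δ + cos φ₁ sin δ cos θ = (0.0143)(0.8704) + (0.9999)(0.4924)(0.9974) = 0.5036, so φ₂ = 30.24°.
Δλ = atan2(sin θ sin δ cos φ₁, cos δ − sin φ₁ sin φ₂) = atan2(-0.0352, 0.8632) = -2.335°.
λ₂ = -11.887° − 2.335° = -14.22°.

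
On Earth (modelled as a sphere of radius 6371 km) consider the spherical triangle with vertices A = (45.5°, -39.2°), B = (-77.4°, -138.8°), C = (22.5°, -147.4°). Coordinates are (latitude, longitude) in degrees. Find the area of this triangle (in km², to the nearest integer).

Side lengths (central angles): a = 1.7459, b = 1.5000, c = 2.3769 rad; semiperimeter s = 2.8114.
By l'Huilier's theorem, tan(E/4) = √[tan(s/2) tan((s−a)/2) tan((s−b)/2) tan((s−c)/2)], giving spherical excess E = 2.6377 rad.
Area = E·R² = 2.6377 × (6371)² ≈ 107062700 km².

107062700 km²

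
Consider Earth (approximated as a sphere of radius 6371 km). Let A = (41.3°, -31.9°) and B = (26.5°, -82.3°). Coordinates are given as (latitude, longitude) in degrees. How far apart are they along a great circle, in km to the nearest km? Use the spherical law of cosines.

Let φ₁ = 0.7208 rad, φ₂ = 0.4625 rad, and Δλ = -0.8796 rad.
cos c = sin φ₁ sin φ₂ + cos φ₁ cos φ₂ cos Δλ = (0.6600)(0.4462) + (0.7513)(0.8949)(0.6374) = 0.72305,
so c = arccos(0.72305) = 0.76259 rad.
Distance = R·c = 6371 × 0.7626 ≈ 4858 km.

4858 km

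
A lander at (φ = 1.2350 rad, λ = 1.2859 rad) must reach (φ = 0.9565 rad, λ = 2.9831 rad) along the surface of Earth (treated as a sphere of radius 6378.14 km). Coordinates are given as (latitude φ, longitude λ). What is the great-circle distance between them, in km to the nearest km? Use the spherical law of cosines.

4633 km

Let φ₁ = 1.2350 rad, φ₂ = 0.9565 rad, and Δλ = 1.6972 rad.
cos c = sin φ₁ sin φ₂ + cos φ₁ cos φ₂ cos Δλ = (0.9441)(0.8172) + (0.3295)(0.5764)(-0.1261) = 0.74759,
so c = arccos(0.74759) = 0.72636 rad.
Distance = R·c = 6378.14 × 0.7264 ≈ 4633 km.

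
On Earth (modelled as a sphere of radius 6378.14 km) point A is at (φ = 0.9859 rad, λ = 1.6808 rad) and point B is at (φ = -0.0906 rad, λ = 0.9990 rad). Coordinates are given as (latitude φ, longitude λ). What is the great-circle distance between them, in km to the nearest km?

With latitudes φ₁ = 56.488°, φ₂ = -5.191° and longitude difference Δλ = -39.064°:
Haversine: a = sin²(Δφ/2) + cos φ₁ cos φ₂ sin²(Δλ/2) = 0.2628 + (0.5521)(0.9959)(0.1118) = 0.32426.
Central angle c = 2·arcsin(√a) = 1.21164 rad.
Distance = R·c = 6378.14 × 1.2116 ≈ 7728 km.

7728 km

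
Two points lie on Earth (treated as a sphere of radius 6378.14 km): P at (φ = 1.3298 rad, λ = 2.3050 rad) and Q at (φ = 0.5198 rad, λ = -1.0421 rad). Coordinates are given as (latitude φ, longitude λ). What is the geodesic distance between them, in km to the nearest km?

Let φ₁ = 1.3298 rad, φ₂ = 0.5198 rad, and Δλ = 2.9361 rad.
cos c = sin φ₁ sin φ₂ + cos φ₁ cos φ₂ cos Δλ = (0.9711)(0.4967) + (0.2387)(0.8679)(-0.9790) = 0.27956,
so c = arccos(0.27956) = 1.28746 rad.
Distance = R·c = 6378.14 × 1.2875 ≈ 8212 km.

8212 km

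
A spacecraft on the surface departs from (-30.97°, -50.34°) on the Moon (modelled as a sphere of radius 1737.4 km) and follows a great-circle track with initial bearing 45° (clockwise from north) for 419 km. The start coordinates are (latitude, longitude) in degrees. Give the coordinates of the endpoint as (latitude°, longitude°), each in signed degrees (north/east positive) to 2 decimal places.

Angular distance δ = d/R = 419/1737.4 = 0.24116 rad; initial bearing θ = 0.7854 rad.
sin φ₂ = sin φ₁ cos δ + cos φ₁ sin δ cos θ = (-0.5146)(0.9711) + (0.8574)(0.2388)(0.7071) = -0.3549, so φ₂ = -20.79°.
Δλ = atan2(sin θ sin δ cos φ₁, cos δ − sin φ₁ sin φ₂) = atan2(0.1448, 0.7884) = 10.407°.
λ₂ = -50.340° + 10.407° = -39.93°.

-20.79°, -39.93°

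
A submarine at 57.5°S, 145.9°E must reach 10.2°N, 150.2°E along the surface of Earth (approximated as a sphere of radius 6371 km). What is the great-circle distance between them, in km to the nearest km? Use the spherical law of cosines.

7538 km

Let φ₁ = -1.0036 rad, φ₂ = 0.1780 rad, and Δλ = 0.0750 rad.
cos c = sin φ₁ sin φ₂ + cos φ₁ cos φ₂ cos Δλ = (-0.8434)(0.1771) + (0.5373)(0.9842)(0.9972) = 0.37797,
so c = arccos(0.37797) = 1.18320 rad.
Distance = R·c = 6371 × 1.1832 ≈ 7538 km.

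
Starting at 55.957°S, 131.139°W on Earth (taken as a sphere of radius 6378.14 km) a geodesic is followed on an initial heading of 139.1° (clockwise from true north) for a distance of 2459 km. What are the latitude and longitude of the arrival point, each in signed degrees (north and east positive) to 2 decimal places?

-67.96°, -90.13°

Angular distance δ = d/R = 2459/6378.14 = 0.38554 rad; initial bearing θ = 2.4278 rad.
sin φ₂ = sin φ₁ cos δ + cos φ₁ sin δ cos θ = (-0.8286)(0.9266) + (0.5598)(0.3761)(-0.7559) = -0.9269, so φ₂ = -67.96°.
Δλ = atan2(sin θ sin δ cos φ₁, cos δ − sin φ₁ sin φ₂) = atan2(0.1378, 0.1585) = 41.005°.
λ₂ = -131.139° + 41.005° = -90.13°.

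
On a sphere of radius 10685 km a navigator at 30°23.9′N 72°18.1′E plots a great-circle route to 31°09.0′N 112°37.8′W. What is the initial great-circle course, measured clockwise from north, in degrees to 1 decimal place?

4.8°

With φ₁ = 0.5306, φ₂ = 0.5437, Δλ = 3.0555 rad, the forward-azimuth formula gives
θ = atan2( sin Δλ cos φ₂ , cos φ₁ sin φ₂ − sin φ₁ cos φ₂ cos Δλ ) = atan2(0.0736, 0.8776) = 4.79°.
So the initial bearing is 4.8°.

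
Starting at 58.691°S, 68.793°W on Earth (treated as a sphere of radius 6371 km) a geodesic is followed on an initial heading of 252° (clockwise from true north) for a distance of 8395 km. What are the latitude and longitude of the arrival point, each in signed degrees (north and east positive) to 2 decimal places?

-21.68°, -166.55°

Angular distance δ = d/R = 8395/6371 = 1.31769 rad; initial bearing θ = 4.3982 rad.
sin φ₂ = sin φ₁ cos δ + cos φ₁ sin δ cos θ = (-0.8544)(0.2504) + (0.5197)(0.9681)(-0.3090) = -0.3694, so φ₂ = -21.68°.
Δλ = atan2(sin θ sin δ cos φ₁, cos δ − sin φ₁ sin φ₂) = atan2(-0.4785, -0.0652) = -97.760°.
λ₂ = -68.793° − 97.760° = -166.55°.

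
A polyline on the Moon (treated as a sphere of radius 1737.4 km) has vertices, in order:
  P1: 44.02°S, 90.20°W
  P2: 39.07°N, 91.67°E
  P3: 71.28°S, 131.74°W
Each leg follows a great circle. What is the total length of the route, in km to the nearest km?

Leg P1→P2: central angle 3.0518 rad, distance 5302.2 km.
Leg P2→P3: central angle 2.4622 rad, distance 4277.8 km.
Total: 5302.2 + 4277.8 ≈ 9580 km.

9580 km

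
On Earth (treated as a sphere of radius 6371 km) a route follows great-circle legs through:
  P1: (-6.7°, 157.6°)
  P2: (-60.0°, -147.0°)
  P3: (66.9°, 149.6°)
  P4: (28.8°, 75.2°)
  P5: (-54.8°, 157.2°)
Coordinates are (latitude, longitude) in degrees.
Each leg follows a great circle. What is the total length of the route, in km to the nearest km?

41042 km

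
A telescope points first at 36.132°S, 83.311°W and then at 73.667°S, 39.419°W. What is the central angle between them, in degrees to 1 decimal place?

43.2°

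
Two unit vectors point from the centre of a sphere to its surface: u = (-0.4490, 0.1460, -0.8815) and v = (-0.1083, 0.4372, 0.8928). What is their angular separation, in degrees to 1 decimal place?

u·v = -0.6745; |u| = 1.0000, |v| = 1.0000.
cos θ = (u·v)/(|u||v|) = -0.6746, so θ = 132.4°.

132.4°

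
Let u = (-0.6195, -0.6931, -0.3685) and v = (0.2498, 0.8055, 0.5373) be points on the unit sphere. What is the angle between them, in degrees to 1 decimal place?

155.7°

u·v = -0.9110; |u| = 1.0000, |v| = 1.0000.
cos θ = (u·v)/(|u||v|) = -0.9111, so θ = 155.7°.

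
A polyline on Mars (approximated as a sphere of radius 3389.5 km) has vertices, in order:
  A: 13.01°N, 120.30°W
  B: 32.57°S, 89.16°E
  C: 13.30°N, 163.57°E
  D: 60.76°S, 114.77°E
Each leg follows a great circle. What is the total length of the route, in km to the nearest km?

18619 km

Leg A→B: central angle 2.5610 rad, distance 8680.4 km.
Leg B→C: central angle 1.4741 rad, distance 4996.4 km.
Leg C→D: central angle 1.4582 rad, distance 4942.5 km.
Total: 8680.4 + 4996.4 + 4942.5 ≈ 18619 km.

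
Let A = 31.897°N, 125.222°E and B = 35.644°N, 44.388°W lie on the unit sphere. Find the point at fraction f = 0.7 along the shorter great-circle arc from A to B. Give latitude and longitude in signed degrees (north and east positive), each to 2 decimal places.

68.20°, -30.19°

The central angle between A and B is δ = 1.9506 rad.
With f = 0.7, the slerp weights are sin((1−f)δ)/sin δ = 0.5947 and sin(fδ)/sin δ = 1.0541.
Weighted sum of the unit vectors: (0.5947)·(-0.4897,0.6936,0.5284) + (1.0541)·(0.5807,-0.5685,0.5827) = (0.3209, -0.1867, 0.9285).
Converting back: φ = atan2(z, √(x²+y²)) = 68.20°, λ = atan2(y, x) = -30.19°.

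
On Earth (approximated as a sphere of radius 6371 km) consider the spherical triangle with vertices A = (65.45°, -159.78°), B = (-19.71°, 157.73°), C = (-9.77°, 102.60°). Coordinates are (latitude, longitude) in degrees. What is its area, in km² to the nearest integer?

42453311 km²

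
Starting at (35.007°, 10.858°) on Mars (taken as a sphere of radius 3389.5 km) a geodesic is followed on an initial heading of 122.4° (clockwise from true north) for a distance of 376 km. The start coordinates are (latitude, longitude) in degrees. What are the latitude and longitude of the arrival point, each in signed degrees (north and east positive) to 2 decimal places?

Angular distance δ = d/R = 376/3389.5 = 0.11093 rad; initial bearing θ = 2.1363 rad.
sin φ₂ = sin φ₁ cos δ + cos φ₁ sin δ cos θ = (0.5737)(0.9939) + (0.8191)(0.1107)(-0.5358) = 0.5216, so φ₂ = 31.44°.
Δλ = atan2(sin θ sin δ cos φ₁, cos δ − sin φ₁ sin φ₂) = atan2(0.0766, 0.6946) = 6.289°.
λ₂ = 10.858° + 6.289° = 17.15°.

31.44°, 17.15°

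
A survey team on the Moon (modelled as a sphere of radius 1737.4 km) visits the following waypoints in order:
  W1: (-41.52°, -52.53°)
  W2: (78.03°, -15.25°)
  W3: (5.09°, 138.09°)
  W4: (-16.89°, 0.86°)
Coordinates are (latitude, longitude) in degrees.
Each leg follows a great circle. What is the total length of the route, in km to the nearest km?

10728 km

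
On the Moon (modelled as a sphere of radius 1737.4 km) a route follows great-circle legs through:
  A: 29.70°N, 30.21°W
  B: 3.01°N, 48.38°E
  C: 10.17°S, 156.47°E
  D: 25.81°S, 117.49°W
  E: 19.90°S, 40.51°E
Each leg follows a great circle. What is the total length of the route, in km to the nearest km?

12085 km

Leg A→B: central angle 1.3719 rad, distance 2383.5 km.
Leg B→C: central angle 1.8907 rad, distance 3284.9 km.
Leg C→D: central angle 1.4323 rad, distance 2488.4 km.
Leg D→E: central angle 2.2609 rad, distance 3928.2 km.
Total: 2383.5 + 3284.9 + 2488.4 + 3928.2 ≈ 12085 km.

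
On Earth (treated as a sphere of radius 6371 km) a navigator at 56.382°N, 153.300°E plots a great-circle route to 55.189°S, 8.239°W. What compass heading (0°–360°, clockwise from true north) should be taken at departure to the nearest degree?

With φ₁ = 0.9841, φ₂ = -0.9632, Δλ = -2.8194 rad, the forward-azimuth formula gives
θ = atan2( sin Δλ cos φ₂ , cos φ₁ sin φ₂ − sin φ₁ cos φ₂ cos Δλ ) = atan2(-0.1808, -0.0036) = -91.15°.
Adding 360° brings this into [0°, 360°): 269°.

269°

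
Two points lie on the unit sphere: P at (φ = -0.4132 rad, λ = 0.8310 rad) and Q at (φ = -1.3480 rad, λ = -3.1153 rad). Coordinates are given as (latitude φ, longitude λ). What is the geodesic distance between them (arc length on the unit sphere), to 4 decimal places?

1.3168

In radians: φ₁ = -0.4132, φ₂ = -1.3480, Δλ = 133.894° = 2.3369 rad.
Haversine: a = sin²(Δφ/2) + cos φ₁ cos φ₂ sin²(Δλ/2) = 0.2030 + (0.9158)(0.2210)(0.8467) = 0.37434.
Central angle c = 2·arcsin(√a) = 1.31676 rad.
On the unit sphere the arc length equals the central angle: 1.3168.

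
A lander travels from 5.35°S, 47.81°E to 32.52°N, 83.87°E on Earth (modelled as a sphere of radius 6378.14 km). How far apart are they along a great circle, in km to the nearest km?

5684 km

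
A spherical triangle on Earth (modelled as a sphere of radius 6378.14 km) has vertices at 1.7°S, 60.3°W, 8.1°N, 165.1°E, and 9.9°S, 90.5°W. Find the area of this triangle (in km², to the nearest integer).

Side lengths (central angles): a = 1.8408, b = 0.5431, c = 2.3448 rad; semiperimeter s = 2.3644.
By l'Huilier's theorem, tan(E/4) = √[tan(s/2) tan((s−a)/2) tan((s−b)/2) tan((s−c)/2)], giving spherical excess E = 0.3619 rad.
Area = E·R² = 0.3619 × (6378.14)² ≈ 14724146 km².

14724146 km²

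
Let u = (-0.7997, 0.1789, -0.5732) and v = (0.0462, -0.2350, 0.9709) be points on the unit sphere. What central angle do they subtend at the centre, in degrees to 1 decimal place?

129.5°

u·v = -0.6355; |u| = 1.0000, |v| = 1.0000.
cos θ = (u·v)/(|u||v|) = -0.6355, so θ = 129.5°.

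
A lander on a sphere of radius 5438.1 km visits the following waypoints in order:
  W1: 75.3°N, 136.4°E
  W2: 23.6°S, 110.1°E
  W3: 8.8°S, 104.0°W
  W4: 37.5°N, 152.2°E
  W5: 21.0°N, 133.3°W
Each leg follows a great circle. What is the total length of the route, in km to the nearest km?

38487 km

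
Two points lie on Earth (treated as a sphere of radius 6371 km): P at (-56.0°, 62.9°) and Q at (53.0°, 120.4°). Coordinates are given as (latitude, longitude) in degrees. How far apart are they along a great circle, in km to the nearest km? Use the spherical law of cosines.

13207 km

With latitudes φ₁ = -56.000°, φ₂ = 53.000° and longitude difference Δλ = 57.500°:
cos c = sin φ₁ sin φ₂ + cos φ₁ cos φ₂ cos Δλ = (-0.8290)(0.7986) + (0.5592)(0.6018)(0.5373) = -0.48128,
so c = arccos(-0.48128) = 2.07291 rad.
Distance = R·c = 6371 × 2.0729 ≈ 13207 km.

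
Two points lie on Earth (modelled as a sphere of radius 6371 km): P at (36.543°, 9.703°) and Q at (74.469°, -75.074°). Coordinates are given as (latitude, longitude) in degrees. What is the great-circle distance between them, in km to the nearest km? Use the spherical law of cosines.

Let φ₁ = 0.6378 rad, φ₂ = 1.2997 rad, and Δλ = -1.4796 rad.
cos c = sin φ₁ sin φ₂ + cos φ₁ cos φ₂ cos Δλ = (0.5954)(0.9635) + (0.8034)(0.2678)(0.0910) = 0.59327,
so c = arccos(0.59327) = 0.93568 rad.
Distance = R·c = 6371 × 0.9357 ≈ 5961 km.

5961 km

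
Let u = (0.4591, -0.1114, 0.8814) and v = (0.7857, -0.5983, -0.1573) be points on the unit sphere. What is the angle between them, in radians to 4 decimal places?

u·v = 0.2887; |u| = 1.0000, |v| = 1.0000.
cos θ = (u·v)/(|u||v|) = 0.2887, so θ = 1.2779 rad.

1.2779 rad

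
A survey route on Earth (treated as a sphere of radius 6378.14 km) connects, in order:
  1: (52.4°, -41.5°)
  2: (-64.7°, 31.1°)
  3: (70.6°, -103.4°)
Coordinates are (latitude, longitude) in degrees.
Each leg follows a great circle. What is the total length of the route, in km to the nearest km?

32493 km

Leg 1→2: central angle 2.2631 rad, distance 14434.4 km.
Leg 2→3: central angle 2.8313 rad, distance 18058.5 km.
Total: 14434.4 + 18058.5 ≈ 32493 km.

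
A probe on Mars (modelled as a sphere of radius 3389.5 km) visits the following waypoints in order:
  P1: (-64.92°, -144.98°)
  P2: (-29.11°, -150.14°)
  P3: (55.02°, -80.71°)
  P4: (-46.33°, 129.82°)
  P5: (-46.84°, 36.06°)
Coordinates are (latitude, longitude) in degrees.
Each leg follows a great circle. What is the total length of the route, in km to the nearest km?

Leg P1→P2: central angle 0.6276 rad, distance 2127.1 km.
Leg P2→P3: central angle 1.7953 rad, distance 6085.2 km.
Leg P3→P4: central angle 2.7752 rad, distance 9406.7 km.
Leg P4→P5: central angle 1.0511 rad, distance 3562.6 km.
Total: 2127.1 + 6085.2 + 9406.7 + 3562.6 ≈ 21182 km.

21182 km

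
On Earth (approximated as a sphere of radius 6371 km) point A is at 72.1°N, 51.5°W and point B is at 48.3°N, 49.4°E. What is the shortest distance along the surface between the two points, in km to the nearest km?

5314 km

In radians: φ₁ = 1.2584, φ₂ = 0.8430, Δλ = 100.900° = 1.7610 rad.
cos c = sin φ₁ sin φ₂ + cos φ₁ cos φ₂ cos Δλ = (0.9516)(0.7466) + (0.3074)(0.6652)(-0.1891) = 0.67183,
so c = arccos(0.67183) = 0.83411 rad.
Distance = R·c = 6371 × 0.8341 ≈ 5314 km.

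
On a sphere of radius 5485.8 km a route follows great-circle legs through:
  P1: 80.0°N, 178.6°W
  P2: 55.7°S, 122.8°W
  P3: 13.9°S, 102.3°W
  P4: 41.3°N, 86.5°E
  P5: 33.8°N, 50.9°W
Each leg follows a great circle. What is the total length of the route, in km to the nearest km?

41255 km

Leg P1→P2: central angle 2.4319 rad, distance 13340.8 km.
Leg P2→P3: central angle 0.7801 rad, distance 4279.5 km.
Leg P3→P4: central angle 2.6450 rad, distance 14510.2 km.
Leg P4→P5: central angle 1.6633 rad, distance 9124.6 km.
Total: 13340.8 + 4279.5 + 14510.2 + 9124.6 ≈ 41255 km.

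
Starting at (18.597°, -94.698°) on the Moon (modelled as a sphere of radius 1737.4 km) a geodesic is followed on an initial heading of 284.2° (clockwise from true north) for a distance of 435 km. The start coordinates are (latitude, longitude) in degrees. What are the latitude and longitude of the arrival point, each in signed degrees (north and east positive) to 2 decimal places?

21.50°, -109.66°

Angular distance δ = d/R = 435/1737.4 = 0.25037 rad; initial bearing θ = 4.9602 rad.
sin φ₂ = sin φ₁ cos δ + cos φ₁ sin δ cos θ = (0.3189)(0.9688) + (0.9478)(0.2478)(0.2453) = 0.3666, so φ₂ = 21.50°.
Δλ = atan2(sin θ sin δ cos φ₁, cos δ − sin φ₁ sin φ₂) = atan2(-0.2277, 0.8519) = -14.961°.
λ₂ = -94.698° − 14.961° = -109.66°.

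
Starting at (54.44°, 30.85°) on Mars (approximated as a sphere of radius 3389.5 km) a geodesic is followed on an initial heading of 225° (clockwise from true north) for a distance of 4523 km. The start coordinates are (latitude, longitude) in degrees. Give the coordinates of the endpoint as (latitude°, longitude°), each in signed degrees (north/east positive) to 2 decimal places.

Angular distance δ = d/R = 4523/3389.5 = 1.33442 rad; initial bearing θ = 3.9270 rad.
sin φ₂ = sin φ₁ cos δ + cos φ₁ sin δ cos θ = (0.8135)(0.2342) + (0.5816)(0.9722)(-0.7071) = -0.2093, so φ₂ = -12.08°.
Δλ = atan2(sin θ sin δ cos φ₁, cos δ − sin φ₁ sin φ₂) = atan2(-0.3998, 0.4044) = -44.669°.
λ₂ = 30.850° − 44.669° = -13.82°.

-12.08°, -13.82°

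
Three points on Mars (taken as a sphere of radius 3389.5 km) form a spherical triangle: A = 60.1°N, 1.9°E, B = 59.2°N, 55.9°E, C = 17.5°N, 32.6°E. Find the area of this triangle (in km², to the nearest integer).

Side lengths (central angles): a = 0.7858, b = 0.8373, c = 0.4631 rad; semiperimeter s = 1.0431.
By l'Huilier's theorem, tan(E/4) = √[tan(s/2) tan((s−a)/2) tan((s−b)/2) tan((s−c)/2)], giving spherical excess E = 0.1913 rad.
Area = E·R² = 0.1913 × (3389.5)² ≈ 2197931 km².

2197931 km²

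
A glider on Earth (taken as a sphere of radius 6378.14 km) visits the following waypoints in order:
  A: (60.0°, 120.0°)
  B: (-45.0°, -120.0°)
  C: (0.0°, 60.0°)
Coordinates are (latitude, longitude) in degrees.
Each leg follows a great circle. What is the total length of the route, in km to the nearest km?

Leg A→B: central angle 2.4802 rad, distance 15819.2 km.
Leg B→C: central angle 2.3562 rad, distance 15028.1 km.
Total: 15819.2 + 15028.1 ≈ 30847 km.

30847 km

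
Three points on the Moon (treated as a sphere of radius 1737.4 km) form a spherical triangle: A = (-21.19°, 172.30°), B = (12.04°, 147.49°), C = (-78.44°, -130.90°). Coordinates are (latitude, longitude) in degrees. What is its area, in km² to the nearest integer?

803469 km²

Side lengths (central angles): a = 1.7475, b = 1.0968, c = 0.7192 rad; semiperimeter s = 1.7818.
By l'Huilier's theorem, tan(E/4) = √[tan(s/2) tan((s−a)/2) tan((s−b)/2) tan((s−c)/2)], giving spherical excess E = 0.2662 rad.
Area = E·R² = 0.2662 × (1737.4)² ≈ 803469 km².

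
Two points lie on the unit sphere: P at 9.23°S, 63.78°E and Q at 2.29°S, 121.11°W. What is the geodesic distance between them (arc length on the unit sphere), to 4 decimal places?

2.9233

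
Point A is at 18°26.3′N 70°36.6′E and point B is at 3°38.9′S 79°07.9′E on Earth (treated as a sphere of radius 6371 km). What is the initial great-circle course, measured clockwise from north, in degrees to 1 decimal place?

158.3°

Δλ = 8.522° = 0.1487 rad.
y = sin Δλ · cos φ₂ = (0.1482)(0.9980) = 0.1479
x = cos φ₁ sin φ₂ − sin φ₁ cos φ₂ cos Δλ = (0.9487)(-0.0636) − (0.3163)(0.9980)(0.9890) = -0.3725
θ = atan2(y, x) = 158.35°, so the bearing is 158.3°.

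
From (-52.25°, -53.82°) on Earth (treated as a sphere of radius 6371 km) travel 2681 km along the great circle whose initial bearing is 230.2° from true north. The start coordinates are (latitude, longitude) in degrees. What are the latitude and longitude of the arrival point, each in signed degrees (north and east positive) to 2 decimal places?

Angular distance δ = d/R = 2681/6371 = 0.42081 rad; initial bearing θ = 4.0177 rad.
sin φ₂ = sin φ₁ cos δ + cos φ₁ sin δ cos θ = (-0.7907)(0.9128) + (0.6122)(0.4085)(-0.6401) = -0.8818, so φ₂ = -61.86°.
Δλ = atan2(sin θ sin δ cos φ₁, cos δ − sin φ₁ sin φ₂) = atan2(-0.1921, 0.2155) = -41.716°.
λ₂ = -53.820° − 41.716° = -95.54°.

-61.86°, -95.54°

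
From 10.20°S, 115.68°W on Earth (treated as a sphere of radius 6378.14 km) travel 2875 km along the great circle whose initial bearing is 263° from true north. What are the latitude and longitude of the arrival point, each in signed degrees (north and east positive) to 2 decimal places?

-12.22°, -141.94°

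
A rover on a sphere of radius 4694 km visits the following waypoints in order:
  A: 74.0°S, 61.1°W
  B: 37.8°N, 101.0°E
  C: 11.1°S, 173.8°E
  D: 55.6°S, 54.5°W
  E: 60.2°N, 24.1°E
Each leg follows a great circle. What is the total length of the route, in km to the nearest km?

Leg A→B: central angle 2.4921 rad, distance 11698.1 km.
Leg B→C: central angle 1.4593 rad, distance 6849.9 km.
Leg C→D: central angle 1.7823 rad, distance 8366.2 km.
Leg D→E: central angle 2.2923 rad, distance 10760.0 km.
Total: 11698.1 + 6849.9 + 8366.2 + 10760.0 ≈ 37674 km.

37674 km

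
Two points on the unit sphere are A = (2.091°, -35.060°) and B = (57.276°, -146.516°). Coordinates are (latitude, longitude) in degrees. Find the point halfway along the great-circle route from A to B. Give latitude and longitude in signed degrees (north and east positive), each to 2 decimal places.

The central angle between A and B is δ = 1.7385 rad.
With f = 0.5, the slerp weights are sin((1−f)δ)/sin δ = 0.7747 and sin(fδ)/sin δ = 0.7747.
Weighted sum of the unit vectors: (0.7747)·(0.8180,-0.5741,0.0365) + (0.7747)·(-0.4509,-0.2982,0.8413) = (0.2844, -0.6758, 0.6800).
Converting back: φ = atan2(z, √(x²+y²)) = 42.85°, λ = atan2(y, x) = -67.17°.

42.85°, -67.17°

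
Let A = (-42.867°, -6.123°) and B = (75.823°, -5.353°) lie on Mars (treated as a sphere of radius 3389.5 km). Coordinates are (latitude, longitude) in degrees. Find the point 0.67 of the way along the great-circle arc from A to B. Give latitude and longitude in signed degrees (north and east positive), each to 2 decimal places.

36.66°, -5.86°

The central angle between A and B is δ = 2.0715 rad.
With f = 0.67, the slerp weights are sin((1−f)δ)/sin δ = 0.7200 and sin(fδ)/sin δ = 1.1210.
Weighted sum of the unit vectors: (0.7200)·(0.7288,-0.0782,-0.6803) + (1.1210)·(0.2439,-0.0228,0.9695) = (0.7980, -0.0819, 0.5970).
Converting back: φ = atan2(z, √(x²+y²)) = 36.66°, λ = atan2(y, x) = -5.86°.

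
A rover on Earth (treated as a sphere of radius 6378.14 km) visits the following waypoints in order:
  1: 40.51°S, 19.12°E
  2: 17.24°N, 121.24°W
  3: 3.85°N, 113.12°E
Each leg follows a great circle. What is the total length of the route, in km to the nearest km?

Leg 1→2: central angle 2.4214 rad, distance 15444.2 km.
Leg 2→3: central angle 2.1357 rad, distance 13622.0 km.
Total: 15444.2 + 13622.0 ≈ 29066 km.

29066 km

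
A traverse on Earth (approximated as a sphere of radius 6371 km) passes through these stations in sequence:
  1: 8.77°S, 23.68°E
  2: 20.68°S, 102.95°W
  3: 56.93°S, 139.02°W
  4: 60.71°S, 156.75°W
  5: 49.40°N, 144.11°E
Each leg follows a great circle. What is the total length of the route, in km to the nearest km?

32753 km

Leg 1→2: central angle 2.0919 rad, distance 13327.4 km.
Leg 2→3: central angle 0.7833 rad, distance 4990.5 km.
Leg 3→4: central angle 0.1726 rad, distance 1099.5 km.
Leg 4→5: central angle 2.0931 rad, distance 13335.2 km.
Total: 13327.4 + 4990.5 + 1099.5 + 13335.2 ≈ 32753 km.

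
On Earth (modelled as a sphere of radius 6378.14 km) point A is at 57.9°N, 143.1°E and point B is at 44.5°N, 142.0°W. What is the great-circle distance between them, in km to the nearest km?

With latitudes φ₁ = 57.900°, φ₂ = 44.500° and longitude difference Δλ = 74.900°:
cos c = sin φ₁ sin φ₂ + cos φ₁ cos φ₂ cos Δλ = (0.8471)(0.7009) + (0.5314)(0.7133)(0.2605) = 0.69249,
so c = arccos(0.69249) = 0.80586 rad.
Distance = R·c = 6378.14 × 0.8059 ≈ 5140 km.

5140 km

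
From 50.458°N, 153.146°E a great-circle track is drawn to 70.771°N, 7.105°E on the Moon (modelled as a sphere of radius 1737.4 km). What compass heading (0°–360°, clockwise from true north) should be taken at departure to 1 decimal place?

347.2°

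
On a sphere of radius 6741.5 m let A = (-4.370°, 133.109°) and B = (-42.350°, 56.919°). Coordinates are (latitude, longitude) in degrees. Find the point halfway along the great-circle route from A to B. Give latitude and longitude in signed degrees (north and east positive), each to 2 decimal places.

The central angle between A and B is δ = 1.3416 rad.
With f = 0.5, the slerp weights are sin((1−f)δ)/sin δ = 0.6383 and sin(fδ)/sin δ = 0.6383.
Weighted sum of the unit vectors: (0.6383)·(-0.6814,0.7279,-0.0762) + (0.6383)·(0.4034,0.6192,-0.6737) = (-0.1775, 0.8599, -0.4786).
Converting back: φ = atan2(z, √(x²+y²)) = -28.60°, λ = atan2(y, x) = 101.66°.

-28.60°, 101.66°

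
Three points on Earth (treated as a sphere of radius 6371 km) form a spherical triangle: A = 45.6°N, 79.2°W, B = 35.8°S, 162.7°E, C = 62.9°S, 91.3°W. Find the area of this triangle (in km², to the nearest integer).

82470546 km²

Side lengths (central angles): a = 1.1386, b = 1.9012, c = 2.3257 rad; semiperimeter s = 2.6827.
By l'Huilier's theorem, tan(E/4) = √[tan(s/2) tan((s−a)/2) tan((s−b)/2) tan((s−c)/2)], giving spherical excess E = 2.0318 rad.
Area = E·R² = 2.0318 × (6371)² ≈ 82470546 km².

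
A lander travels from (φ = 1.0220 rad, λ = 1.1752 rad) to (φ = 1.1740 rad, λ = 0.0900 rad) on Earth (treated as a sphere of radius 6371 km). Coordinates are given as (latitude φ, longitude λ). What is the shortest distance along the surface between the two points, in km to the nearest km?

Let φ₁ = 1.0220 rad, φ₂ = 1.1740 rad, and Δλ = -1.0852 rad.
Haversine: a = sin²(Δφ/2) + cos φ₁ cos φ₂ sin²(Δλ/2) = 0.0058 + (0.5217)(0.3865)(0.2666) = 0.05952.
Central angle c = 2·arcsin(√a) = 0.49290 rad.
Distance = R·c = 6371 × 0.4929 ≈ 3140 km.

3140 km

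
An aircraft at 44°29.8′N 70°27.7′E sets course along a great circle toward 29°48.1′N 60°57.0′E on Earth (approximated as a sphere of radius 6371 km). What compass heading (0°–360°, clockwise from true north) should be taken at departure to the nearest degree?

210°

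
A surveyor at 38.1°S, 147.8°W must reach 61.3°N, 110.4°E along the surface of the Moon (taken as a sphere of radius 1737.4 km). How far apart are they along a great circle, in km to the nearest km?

3888 km

With latitudes φ₁ = -38.100°, φ₂ = 61.300° and longitude difference Δλ = -101.800°:
cos c = sin φ₁ sin φ₂ + cos φ₁ cos φ₂ cos Δλ = (-0.6170)(0.8771) + (0.7869)(0.4802)(-0.2045) = -0.61851,
so c = arccos(-0.61851) = 2.23764 rad.
Distance = R·c = 1737.4 × 2.2376 ≈ 3888 km.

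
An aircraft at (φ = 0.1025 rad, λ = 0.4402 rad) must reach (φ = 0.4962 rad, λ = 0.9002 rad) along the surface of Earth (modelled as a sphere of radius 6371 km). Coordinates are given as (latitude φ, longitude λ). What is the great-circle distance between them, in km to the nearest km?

In radians: φ₁ = 0.1025, φ₂ = 0.4962, Δλ = 26.356° = 0.4600 rad.
cos c = sin φ₁ sin φ₂ + cos φ₁ cos φ₂ cos Δλ = (0.1023)(0.4761) + (0.9948)(0.8794)(0.8961) = 0.83256,
so c = arccos(0.83256) = 0.58707 rad.
Distance = R·c = 6371 × 0.5871 ≈ 3740 km.

3740 km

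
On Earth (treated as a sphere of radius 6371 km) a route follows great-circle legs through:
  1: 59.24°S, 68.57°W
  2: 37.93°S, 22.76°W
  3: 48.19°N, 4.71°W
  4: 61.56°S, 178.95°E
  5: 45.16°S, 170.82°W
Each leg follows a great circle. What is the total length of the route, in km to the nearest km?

34191 km

Leg 1→2: central angle 0.6276 rad, distance 3998.7 km.
Leg 2→3: central angle 1.5290 rad, distance 9741.2 km.
Leg 3→4: central angle 2.9055 rad, distance 18510.7 km.
Leg 4→5: central angle 0.3046 rad, distance 1940.4 km.
Total: 3998.7 + 9741.2 + 18510.7 + 1940.4 ≈ 34191 km.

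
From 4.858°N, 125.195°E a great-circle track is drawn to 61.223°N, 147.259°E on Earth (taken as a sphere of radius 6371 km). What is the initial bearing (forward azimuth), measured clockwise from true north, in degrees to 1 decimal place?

With φ₁ = 0.0848, φ₂ = 1.0685, Δλ = 0.3851 rad, the forward-azimuth formula gives
θ = atan2( sin Δλ cos φ₂ , cos φ₁ sin φ₂ − sin φ₁ cos φ₂ cos Δλ ) = atan2(0.1808, 0.8356) = 12.21°.
So the initial bearing is 12.2°.

12.2°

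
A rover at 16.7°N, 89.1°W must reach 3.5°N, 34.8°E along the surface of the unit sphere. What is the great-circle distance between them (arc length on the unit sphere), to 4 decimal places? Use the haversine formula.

2.1126

With latitudes φ₁ = 16.700°, φ₂ = 3.500° and longitude difference Δλ = 123.900°:
Haversine: a = sin²(Δφ/2) + cos φ₁ cos φ₂ sin²(Δλ/2) = 0.0132 + (0.9578)(0.9981)(0.7789) = 0.75784.
Central angle c = 2·arcsin(√a) = 2.11260 rad.
On the unit sphere the arc length equals the central angle: 2.1126.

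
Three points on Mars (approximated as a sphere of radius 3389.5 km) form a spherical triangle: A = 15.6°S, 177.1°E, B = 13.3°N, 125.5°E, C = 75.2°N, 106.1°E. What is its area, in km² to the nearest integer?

7797487 km²

Side lengths (central angles): a = 1.0963, b = 1.7517, c = 1.0235 rad; semiperimeter s = 1.9357.
By l'Huilier's theorem, tan(E/4) = √[tan(s/2) tan((s−a)/2) tan((s−b)/2) tan((s−c)/2)], giving spherical excess E = 0.6787 rad.
Area = E·R² = 0.6787 × (3389.5)² ≈ 7797487 km².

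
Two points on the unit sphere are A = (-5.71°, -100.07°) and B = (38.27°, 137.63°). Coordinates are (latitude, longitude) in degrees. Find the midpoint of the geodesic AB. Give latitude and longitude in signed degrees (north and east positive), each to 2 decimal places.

30.62°, -149.14°

Central angle δ = 2.0704 rad. Interpolating on the sphere with fraction f = 0.5:
P = [sin((1−f)δ)·A + sin(fδ)·B] / sin δ = 0.9797·A + 0.9797·B in Cartesian coordinates,
giving P = (-0.7387, -0.4415, 0.5093), i.e. latitude 30.62°, longitude -149.14°.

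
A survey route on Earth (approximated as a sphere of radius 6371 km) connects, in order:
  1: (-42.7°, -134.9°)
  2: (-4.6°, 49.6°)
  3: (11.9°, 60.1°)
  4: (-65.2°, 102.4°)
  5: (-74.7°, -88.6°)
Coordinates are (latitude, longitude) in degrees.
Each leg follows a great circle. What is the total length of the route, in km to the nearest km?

30610 km

Leg 1→2: central angle 2.3130 rad, distance 14736.0 km.
Leg 2→3: central angle 0.3408 rad, distance 2171.2 km.
Leg 3→4: central angle 1.4541 rad, distance 9264.4 km.
Leg 4→5: central angle 0.6967 rad, distance 4438.8 km.
Total: 14736.0 + 2171.2 + 9264.4 + 4438.8 ≈ 30610 km.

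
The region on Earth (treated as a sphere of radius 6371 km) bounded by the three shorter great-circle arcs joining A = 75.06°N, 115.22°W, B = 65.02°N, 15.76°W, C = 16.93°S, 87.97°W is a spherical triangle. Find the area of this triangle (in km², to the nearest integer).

Side lengths (central angles): a = 1.7118, b = 1.6329, c = 0.5396 rad; semiperimeter s = 1.9422.
By l'Huilier's theorem, tan(E/4) = √[tan(s/2) tan((s−a)/2) tan((s−b)/2) tan((s−c)/2)], giving spherical excess E = 0.5926 rad.
Area = E·R² = 0.5926 × (6371)² ≈ 24052313 km².

24052313 km²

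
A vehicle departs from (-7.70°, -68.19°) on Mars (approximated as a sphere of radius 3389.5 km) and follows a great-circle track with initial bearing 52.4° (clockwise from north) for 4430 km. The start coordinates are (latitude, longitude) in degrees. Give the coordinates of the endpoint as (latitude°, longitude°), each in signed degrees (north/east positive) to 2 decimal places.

33.28°, -1.99°

Angular distance δ = d/R = 4430/3389.5 = 1.30698 rad; initial bearing θ = 0.9146 rad.
sin φ₂ = sin φ₁ cos δ + cos φ₁ sin δ cos θ = (-0.1340)(0.2608) + (0.9910)(0.9654)(0.6101) = 0.5488, so φ₂ = 33.28°.
Δλ = atan2(sin θ sin δ cos φ₁, cos δ − sin φ₁ sin φ₂) = atan2(0.7580, 0.3343) = 66.201°.
λ₂ = -68.190° + 66.201° = -1.99°.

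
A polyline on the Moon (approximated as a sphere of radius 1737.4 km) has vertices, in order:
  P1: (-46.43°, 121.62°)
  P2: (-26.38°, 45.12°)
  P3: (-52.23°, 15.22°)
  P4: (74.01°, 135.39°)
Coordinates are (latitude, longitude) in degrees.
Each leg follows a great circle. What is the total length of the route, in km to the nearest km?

7401 km

Leg P1→P2: central angle 1.0860 rad, distance 1886.7 km.
Leg P2→P3: central angle 0.5972 rad, distance 1037.6 km.
Leg P3→P4: central angle 2.5768 rad, distance 4476.9 km.
Total: 1886.7 + 1037.6 + 4476.9 ≈ 7401 km.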